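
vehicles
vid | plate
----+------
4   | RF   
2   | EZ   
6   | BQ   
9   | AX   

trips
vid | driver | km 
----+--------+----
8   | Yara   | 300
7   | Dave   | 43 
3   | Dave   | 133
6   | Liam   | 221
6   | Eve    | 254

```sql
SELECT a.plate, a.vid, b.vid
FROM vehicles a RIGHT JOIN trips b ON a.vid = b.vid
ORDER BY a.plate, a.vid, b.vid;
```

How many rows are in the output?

RIGHT JOIN keeps every row from `trips`; unmatched rows get NULL for `vehicles`'s columns.
Matching on a.vid = b.vid.
Matched pairs: 2; unmatched b rows kept: 3.
Total: 2 matched + 3 padded = 5 rows.

5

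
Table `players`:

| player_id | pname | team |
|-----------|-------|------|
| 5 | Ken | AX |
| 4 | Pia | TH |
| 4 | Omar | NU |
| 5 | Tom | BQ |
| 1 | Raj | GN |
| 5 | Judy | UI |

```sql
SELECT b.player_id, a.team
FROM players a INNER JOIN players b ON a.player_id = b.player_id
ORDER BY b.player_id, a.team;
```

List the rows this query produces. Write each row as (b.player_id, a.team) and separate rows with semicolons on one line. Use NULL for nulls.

(1, GN); (4, NU); (4, NU); (4, TH); (4, TH); (5, AX); (5, AX); (5, AX); (5, BQ); (5, BQ); (5, BQ); (5, UI); (5, UI); (5, UI)

INNER JOIN keeps only pairs where the ON condition holds.
Matching on a.player_id = b.player_id.
- a[0] player_id=5 → 3 match(es) in b → 3 row(s).
- a[1] player_id=4 → 2 match(es) in b → 2 row(s).
- a[2] player_id=4 → 2 match(es) in b → 2 row(s).
- a[3] player_id=5 → 3 match(es) in b → 3 row(s).
- a[4] player_id=1 → 1 match(es) in b → 1 row(s).
- a[5] player_id=5 → 3 match(es) in b → 3 row(s).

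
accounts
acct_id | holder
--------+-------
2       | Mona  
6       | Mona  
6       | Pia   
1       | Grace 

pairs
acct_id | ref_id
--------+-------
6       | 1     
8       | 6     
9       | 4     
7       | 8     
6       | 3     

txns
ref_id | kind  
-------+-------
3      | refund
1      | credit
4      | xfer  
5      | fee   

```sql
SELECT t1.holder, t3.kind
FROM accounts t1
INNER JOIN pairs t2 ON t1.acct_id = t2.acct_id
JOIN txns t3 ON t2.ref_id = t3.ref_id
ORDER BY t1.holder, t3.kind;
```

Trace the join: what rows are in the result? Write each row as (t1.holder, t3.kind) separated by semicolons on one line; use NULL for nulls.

(Mona, credit); (Mona, refund); (Pia, credit); (Pia, refund)

Evaluate left to right. First `accounts t1 INNER JOIN pairs t2` on acct_id: 4 row(s).
Then INNER JOIN `txns t3` on ref_id: keep only rows whose t2.ref_id appears in t3.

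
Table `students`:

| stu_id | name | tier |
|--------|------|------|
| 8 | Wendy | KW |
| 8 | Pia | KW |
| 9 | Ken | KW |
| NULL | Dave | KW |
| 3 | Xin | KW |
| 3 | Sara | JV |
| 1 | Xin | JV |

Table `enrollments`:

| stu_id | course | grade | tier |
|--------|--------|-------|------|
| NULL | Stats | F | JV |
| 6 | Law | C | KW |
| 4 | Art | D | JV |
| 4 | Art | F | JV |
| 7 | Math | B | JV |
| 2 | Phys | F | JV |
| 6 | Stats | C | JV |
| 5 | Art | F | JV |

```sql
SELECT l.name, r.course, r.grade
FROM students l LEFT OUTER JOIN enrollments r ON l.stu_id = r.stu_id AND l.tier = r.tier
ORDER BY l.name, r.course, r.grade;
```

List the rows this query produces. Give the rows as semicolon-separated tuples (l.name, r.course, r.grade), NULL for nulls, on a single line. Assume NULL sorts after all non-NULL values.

LEFT JOIN keeps every row from `students`; unmatched rows get NULL for `enrollments`'s columns.
Matching on l.stu_id = r.stu_id AND l.tier = r.tier. A NULL in a compared column never satisfies the condition.
- l (stu_id=8, tier=KW) has no partner → padded with NULL.
- l (stu_id=8, tier=KW) has no partner → padded with NULL.
- l (stu_id=9, tier=KW) has no partner → padded with NULL.
- l (stu_id=NULL, tier=KW) has no partner → padded with NULL.
- l (stu_id=3, tier=KW) has no partner → padded with NULL.
- l (stu_id=3, tier=JV) has no partner → padded with NULL.
- l (stu_id=1, tier=JV) has no partner → padded with NULL.
After projecting and ordering:
l.name | r.course | r.grade
Dave | NULL | NULL
Ken | NULL | NULL
Pia | NULL | NULL
Sara | NULL | NULL
Wendy | NULL | NULL
Xin | NULL | NULL
Xin | NULL | NULL

(Dave, NULL, NULL); (Ken, NULL, NULL); (Pia, NULL, NULL); (Sara, NULL, NULL); (Wendy, NULL, NULL); (Xin, NULL, NULL); (Xin, NULL, NULL)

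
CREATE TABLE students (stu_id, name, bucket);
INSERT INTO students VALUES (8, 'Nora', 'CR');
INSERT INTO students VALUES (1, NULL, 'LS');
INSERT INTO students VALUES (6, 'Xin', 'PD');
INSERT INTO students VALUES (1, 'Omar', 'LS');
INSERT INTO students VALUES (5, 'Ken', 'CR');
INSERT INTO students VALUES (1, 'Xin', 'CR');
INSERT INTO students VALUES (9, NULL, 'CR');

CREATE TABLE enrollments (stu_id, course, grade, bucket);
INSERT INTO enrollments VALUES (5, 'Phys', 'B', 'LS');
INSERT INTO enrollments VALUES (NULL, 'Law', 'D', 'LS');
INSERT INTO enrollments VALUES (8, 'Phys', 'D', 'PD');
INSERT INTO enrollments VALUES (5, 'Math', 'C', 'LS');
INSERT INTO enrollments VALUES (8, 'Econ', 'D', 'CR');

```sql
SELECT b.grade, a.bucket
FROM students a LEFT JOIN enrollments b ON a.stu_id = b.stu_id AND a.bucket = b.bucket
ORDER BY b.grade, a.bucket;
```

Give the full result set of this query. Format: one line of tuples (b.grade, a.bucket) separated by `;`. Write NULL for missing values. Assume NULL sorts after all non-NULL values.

(D, CR); (NULL, CR); (NULL, CR); (NULL, CR); (NULL, LS); (NULL, LS); (NULL, PD)

LEFT JOIN keeps every row from `students`; unmatched rows get NULL for `enrollments`'s columns.
Matching on a.stu_id = b.stu_id AND a.bucket = b.bucket. A NULL in a compared column never satisfies the condition.
- a[0] stu_id=8, bucket=CR → 1 match(es) in b → 1 row(s).
- a[1] stu_id=1, bucket=LS → no match; kept with NULLs on the b side.
- a[2] stu_id=6, bucket=PD → no match; kept with NULLs on the b side.
- a[3] stu_id=1, bucket=LS → no match; kept with NULLs on the b side.
- a[4] stu_id=5, bucket=CR → no match; kept with NULLs on the b side.
- a[5] stu_id=1, bucket=CR → no match; kept with NULLs on the b side.
- a[6] stu_id=9, bucket=CR → no match; kept with NULLs on the b side.
After projecting and ordering:
b.grade | a.bucket
D | CR
NULL | CR
NULL | CR
NULL | CR
NULL | LS
NULL | LS
NULL | PD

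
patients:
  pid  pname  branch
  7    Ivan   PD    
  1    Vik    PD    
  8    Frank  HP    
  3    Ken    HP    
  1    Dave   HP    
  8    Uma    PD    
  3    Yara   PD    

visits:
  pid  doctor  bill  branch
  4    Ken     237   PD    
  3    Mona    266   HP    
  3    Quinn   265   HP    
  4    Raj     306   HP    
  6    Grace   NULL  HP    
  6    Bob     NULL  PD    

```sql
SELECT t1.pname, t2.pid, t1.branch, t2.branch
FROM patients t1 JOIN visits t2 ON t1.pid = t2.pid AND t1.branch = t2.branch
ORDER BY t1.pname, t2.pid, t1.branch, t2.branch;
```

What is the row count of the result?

2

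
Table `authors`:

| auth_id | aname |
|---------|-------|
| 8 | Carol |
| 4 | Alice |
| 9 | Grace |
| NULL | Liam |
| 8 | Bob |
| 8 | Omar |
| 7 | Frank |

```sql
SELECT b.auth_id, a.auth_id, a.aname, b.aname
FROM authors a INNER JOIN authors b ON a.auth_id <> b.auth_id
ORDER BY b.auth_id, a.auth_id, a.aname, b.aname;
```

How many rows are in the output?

24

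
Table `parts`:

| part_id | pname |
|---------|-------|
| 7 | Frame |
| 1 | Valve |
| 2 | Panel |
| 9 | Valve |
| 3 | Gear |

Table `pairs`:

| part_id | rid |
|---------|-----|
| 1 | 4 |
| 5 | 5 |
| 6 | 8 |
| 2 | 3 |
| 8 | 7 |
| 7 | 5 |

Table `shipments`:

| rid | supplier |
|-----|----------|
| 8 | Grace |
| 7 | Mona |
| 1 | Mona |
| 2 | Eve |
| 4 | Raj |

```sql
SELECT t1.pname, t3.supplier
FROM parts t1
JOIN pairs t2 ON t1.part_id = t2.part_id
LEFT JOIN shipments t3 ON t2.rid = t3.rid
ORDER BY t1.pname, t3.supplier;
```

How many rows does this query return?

3

Evaluate left to right. First `parts t1 INNER JOIN pairs t2` on part_id: 3 row(s).
Then LEFT JOIN `shipments t3` on rid: each of those 3 rows is kept; rows whose t2.rid has no match in t3 get NULL for t3's columns.
Result: 3 row(s).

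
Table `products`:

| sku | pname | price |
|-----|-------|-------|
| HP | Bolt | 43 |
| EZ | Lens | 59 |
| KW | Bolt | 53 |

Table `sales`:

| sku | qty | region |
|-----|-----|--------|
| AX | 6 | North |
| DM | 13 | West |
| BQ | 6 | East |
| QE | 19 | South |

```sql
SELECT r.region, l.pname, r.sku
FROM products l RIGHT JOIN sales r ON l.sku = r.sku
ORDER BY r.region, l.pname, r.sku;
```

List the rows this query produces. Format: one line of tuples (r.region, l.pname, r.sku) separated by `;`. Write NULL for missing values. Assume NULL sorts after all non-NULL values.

RIGHT JOIN keeps every row from `sales`; unmatched rows get NULL for `products`'s columns.
Matching on l.sku = r.sku.
- l[0] sku=HP → no match.
- l[1] sku=EZ → no match.
- l[2] sku=KW → no match.
- 4 row(s) from r found no l partner → padded with NULL.
After projecting and ordering:
r.region | l.pname | r.sku
East | NULL | BQ
North | NULL | AX
South | NULL | QE
West | NULL | DM

(East, NULL, BQ); (North, NULL, AX); (South, NULL, QE); (West, NULL, DM)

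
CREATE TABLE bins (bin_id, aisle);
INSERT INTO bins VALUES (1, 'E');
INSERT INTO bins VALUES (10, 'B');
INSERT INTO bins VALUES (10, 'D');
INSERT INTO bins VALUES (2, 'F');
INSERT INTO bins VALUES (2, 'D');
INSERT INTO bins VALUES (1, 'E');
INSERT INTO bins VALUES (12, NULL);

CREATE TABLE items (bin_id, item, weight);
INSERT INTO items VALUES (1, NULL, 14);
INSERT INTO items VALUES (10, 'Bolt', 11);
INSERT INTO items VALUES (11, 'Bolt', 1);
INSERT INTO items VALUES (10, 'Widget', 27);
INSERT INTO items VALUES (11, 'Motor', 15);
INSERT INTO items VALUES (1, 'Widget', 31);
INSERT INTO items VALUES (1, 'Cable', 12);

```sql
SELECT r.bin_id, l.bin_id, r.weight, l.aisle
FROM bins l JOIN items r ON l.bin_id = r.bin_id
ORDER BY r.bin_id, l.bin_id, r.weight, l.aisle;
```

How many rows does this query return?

INNER JOIN keeps only pairs where the ON condition holds.
Matching on l.bin_id = r.bin_id.
- bin_id=1: 3 matching r row(s), so 3 row(s) emitted.
- bin_id=10: 2 matching r row(s), so 2 row(s) emitted.
- bin_id=10: 2 matching r row(s), so 2 row(s) emitted.
- bin_id=2: no matching r row, dropped.
- bin_id=2: no matching r row, dropped.
- bin_id=1: 3 matching r row(s), so 3 row(s) emitted.
- bin_id=12: no matching r row, dropped.
Total: 10 rows.

10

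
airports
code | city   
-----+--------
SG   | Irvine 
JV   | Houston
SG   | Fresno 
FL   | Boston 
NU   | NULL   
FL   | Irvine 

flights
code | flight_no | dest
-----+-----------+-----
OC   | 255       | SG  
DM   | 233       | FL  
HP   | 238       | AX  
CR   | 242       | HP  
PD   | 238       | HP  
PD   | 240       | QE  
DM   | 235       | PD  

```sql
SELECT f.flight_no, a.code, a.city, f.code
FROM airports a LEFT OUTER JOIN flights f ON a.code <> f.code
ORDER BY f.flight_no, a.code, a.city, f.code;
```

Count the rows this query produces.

LEFT JOIN keeps every row from `airports`; unmatched rows get NULL for `flights`'s columns.
Matching on a.code <> f.code.
- a (code=SG) pairs with 7 row(s) of f.
- a (code=JV) pairs with 7 row(s) of f.
- a (code=SG) pairs with 7 row(s) of f.
- a (code=FL) pairs with 7 row(s) of f.
- a (code=NU) pairs with 7 row(s) of f.
- a (code=FL) pairs with 7 row(s) of f.
Total: 42 rows.

42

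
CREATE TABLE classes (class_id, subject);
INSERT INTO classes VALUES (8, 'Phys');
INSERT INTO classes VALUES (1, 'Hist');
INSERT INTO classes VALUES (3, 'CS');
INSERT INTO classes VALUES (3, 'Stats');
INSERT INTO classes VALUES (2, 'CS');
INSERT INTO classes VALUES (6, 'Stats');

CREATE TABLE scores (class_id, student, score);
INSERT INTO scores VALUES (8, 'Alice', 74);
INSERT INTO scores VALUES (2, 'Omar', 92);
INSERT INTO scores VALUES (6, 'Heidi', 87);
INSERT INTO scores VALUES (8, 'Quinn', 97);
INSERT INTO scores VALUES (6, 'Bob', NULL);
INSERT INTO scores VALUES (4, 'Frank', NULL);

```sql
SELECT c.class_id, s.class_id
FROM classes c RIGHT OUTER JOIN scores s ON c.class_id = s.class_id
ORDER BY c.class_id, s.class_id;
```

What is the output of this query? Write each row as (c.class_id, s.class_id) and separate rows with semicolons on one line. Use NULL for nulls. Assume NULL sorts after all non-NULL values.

RIGHT JOIN keeps every row from `scores`; unmatched rows get NULL for `classes`'s columns.
Matching on c.class_id = s.class_id.
- class_id=8: 2 matching s row(s), so 2 row(s) emitted.
- class_id=1: no matching s row.
- class_id=3: no matching s row.
- class_id=3: no matching s row.
- class_id=2: 1 matching s row(s), so 1 row(s) emitted.
- class_id=6: 2 matching s row(s), so 2 row(s) emitted.
- 1 s row(s) had no c match → kept, c columns NULL.
After projecting and ordering:
c.class_id | s.class_id
2 | 2
6 | 6
6 | 6
8 | 8
8 | 8
NULL | 4

(2, 2); (6, 6); (6, 6); (8, 8); (8, 8); (NULL, 4)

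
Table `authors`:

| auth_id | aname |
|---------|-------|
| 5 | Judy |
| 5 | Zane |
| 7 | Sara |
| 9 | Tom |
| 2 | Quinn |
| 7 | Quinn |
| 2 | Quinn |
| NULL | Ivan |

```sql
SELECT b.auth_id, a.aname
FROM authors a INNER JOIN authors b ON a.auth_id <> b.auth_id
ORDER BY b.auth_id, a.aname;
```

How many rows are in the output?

36

INNER JOIN keeps only pairs where the ON condition holds.
Matching on a.auth_id <> b.auth_id. A NULL in a compared column never satisfies the condition.
- a[0] auth_id=5 → 5 match(es) in b → 5 row(s).
- a[1] auth_id=5 → 5 match(es) in b → 5 row(s).
- a[2] auth_id=7 → 5 match(es) in b → 5 row(s).
- a[3] auth_id=9 → 6 match(es) in b → 6 row(s).
- a[4] auth_id=2 → 5 match(es) in b → 5 row(s).
- a[5] auth_id=7 → 5 match(es) in b → 5 row(s).
- a[6] auth_id=2 → 5 match(es) in b → 5 row(s).
- a[7] auth_id=NULL → no match; dropped.
Total: 36 rows.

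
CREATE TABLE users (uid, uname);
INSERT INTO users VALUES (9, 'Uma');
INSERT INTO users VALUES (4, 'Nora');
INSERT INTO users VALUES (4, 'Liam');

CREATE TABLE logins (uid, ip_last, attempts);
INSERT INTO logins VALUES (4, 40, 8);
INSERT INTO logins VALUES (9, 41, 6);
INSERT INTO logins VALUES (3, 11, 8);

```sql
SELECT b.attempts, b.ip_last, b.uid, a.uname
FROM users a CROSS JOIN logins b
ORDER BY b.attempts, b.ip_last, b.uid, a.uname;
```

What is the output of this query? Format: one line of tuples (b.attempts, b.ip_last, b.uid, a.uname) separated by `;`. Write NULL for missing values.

CROSS JOIN pairs every row of `users` with every row of `logins`: 3 × 3 = 9 rows.
After projecting and ordering:
b.attempts | b.ip_last | b.uid | a.uname
6 | 41 | 9 | Liam
6 | 41 | 9 | Nora
6 | 41 | 9 | Uma
8 | 11 | 3 | Liam
8 | 11 | 3 | Nora
8 | 11 | 3 | Uma
8 | 40 | 4 | Liam
8 | 40 | 4 | Nora
8 | 40 | 4 | Uma

(6, 41, 9, Liam); (6, 41, 9, Nora); (6, 41, 9, Uma); (8, 11, 3, Liam); (8, 11, 3, Nora); (8, 11, 3, Uma); (8, 40, 4, Liam); (8, 40, 4, Nora); (8, 40, 4, Uma)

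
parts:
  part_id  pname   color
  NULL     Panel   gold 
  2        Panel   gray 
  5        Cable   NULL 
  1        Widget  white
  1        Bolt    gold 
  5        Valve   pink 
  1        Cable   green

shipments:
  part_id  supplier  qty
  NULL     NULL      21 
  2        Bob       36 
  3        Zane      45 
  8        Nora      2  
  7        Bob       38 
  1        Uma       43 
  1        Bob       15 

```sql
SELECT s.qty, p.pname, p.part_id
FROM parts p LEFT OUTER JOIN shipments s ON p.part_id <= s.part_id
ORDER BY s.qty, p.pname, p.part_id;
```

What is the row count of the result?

27

LEFT JOIN keeps every row from `parts`; unmatched rows get NULL for `shipments`'s columns.
Matching on p.part_id <= s.part_id. A NULL in a compared column never satisfies the condition.
Matched pairs: 26; unmatched p rows kept: 1.
Total: 26 matched + 1 padded = 27 rows.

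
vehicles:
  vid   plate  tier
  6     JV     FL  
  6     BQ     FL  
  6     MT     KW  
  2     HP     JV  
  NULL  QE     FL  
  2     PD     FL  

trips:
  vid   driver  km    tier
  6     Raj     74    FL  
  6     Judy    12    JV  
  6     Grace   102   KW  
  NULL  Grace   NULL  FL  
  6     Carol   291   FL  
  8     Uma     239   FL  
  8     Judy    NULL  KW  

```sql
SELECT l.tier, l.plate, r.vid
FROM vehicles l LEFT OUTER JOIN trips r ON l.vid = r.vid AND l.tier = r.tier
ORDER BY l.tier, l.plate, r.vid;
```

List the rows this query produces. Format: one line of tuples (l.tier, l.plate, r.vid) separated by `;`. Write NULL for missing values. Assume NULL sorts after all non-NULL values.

LEFT JOIN keeps every row from `vehicles`; unmatched rows get NULL for `trips`'s columns.
Matching on l.vid = r.vid AND l.tier = r.tier. A NULL in a compared column never satisfies the condition.
- l[0] vid=6, tier=FL → 2 match(es) in r → 2 row(s).
- l[1] vid=6, tier=FL → 2 match(es) in r → 2 row(s).
- l[2] vid=6, tier=KW → 1 match(es) in r → 1 row(s).
- l[3] vid=2, tier=JV → no match; kept with NULLs on the r side.
- l[4] vid=NULL, tier=FL → no match; kept with NULLs on the r side.
- l[5] vid=2, tier=FL → no match; kept with NULLs on the r side.
After projecting and ordering:
l.tier | l.plate | r.vid
FL | BQ | 6
FL | BQ | 6
FL | JV | 6
FL | JV | 6
FL | PD | NULL
FL | QE | NULL
JV | HP | NULL
KW | MT | 6

(FL, BQ, 6); (FL, BQ, 6); (FL, JV, 6); (FL, JV, 6); (FL, PD, NULL); (FL, QE, NULL); (JV, HP, NULL); (KW, MT, 6)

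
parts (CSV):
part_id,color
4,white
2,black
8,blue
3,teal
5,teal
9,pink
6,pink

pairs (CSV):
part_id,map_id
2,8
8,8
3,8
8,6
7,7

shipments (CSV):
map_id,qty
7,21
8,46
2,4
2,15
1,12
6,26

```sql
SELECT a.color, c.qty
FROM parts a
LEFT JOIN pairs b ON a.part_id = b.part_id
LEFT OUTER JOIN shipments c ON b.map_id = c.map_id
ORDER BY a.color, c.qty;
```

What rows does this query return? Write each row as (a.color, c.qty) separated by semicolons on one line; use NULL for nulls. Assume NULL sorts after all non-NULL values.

(black, 46); (blue, 26); (blue, 46); (pink, NULL); (pink, NULL); (teal, 46); (teal, NULL); (white, NULL)

Evaluate left to right. First `parts a LEFT JOIN pairs b` on part_id: 8 row(s).
Then LEFT JOIN `shipments c` on map_id: each of those 8 rows is kept; rows whose b.map_id has no match in c get NULL for c's columns.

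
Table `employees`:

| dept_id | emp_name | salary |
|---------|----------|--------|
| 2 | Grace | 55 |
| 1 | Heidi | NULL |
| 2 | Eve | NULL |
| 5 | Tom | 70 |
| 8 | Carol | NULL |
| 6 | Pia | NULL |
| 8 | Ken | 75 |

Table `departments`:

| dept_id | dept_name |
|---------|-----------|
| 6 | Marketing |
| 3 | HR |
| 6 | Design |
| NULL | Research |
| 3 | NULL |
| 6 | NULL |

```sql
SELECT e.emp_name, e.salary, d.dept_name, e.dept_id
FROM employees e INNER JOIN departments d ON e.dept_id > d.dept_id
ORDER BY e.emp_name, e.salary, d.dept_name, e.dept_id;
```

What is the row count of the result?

14

INNER JOIN keeps only pairs where the ON condition holds.
Matching on e.dept_id > d.dept_id. A NULL in a compared column never satisfies the condition.
- e (dept_id=2) has no partner → excluded.
- e (dept_id=1) has no partner → excluded.
- e (dept_id=2) has no partner → excluded.
- e (dept_id=5) pairs with 2 row(s) of d.
- e (dept_id=8) pairs with 5 row(s) of d.
- e (dept_id=6) pairs with 2 row(s) of d.
- e (dept_id=8) pairs with 5 row(s) of d.
Total: 14 rows.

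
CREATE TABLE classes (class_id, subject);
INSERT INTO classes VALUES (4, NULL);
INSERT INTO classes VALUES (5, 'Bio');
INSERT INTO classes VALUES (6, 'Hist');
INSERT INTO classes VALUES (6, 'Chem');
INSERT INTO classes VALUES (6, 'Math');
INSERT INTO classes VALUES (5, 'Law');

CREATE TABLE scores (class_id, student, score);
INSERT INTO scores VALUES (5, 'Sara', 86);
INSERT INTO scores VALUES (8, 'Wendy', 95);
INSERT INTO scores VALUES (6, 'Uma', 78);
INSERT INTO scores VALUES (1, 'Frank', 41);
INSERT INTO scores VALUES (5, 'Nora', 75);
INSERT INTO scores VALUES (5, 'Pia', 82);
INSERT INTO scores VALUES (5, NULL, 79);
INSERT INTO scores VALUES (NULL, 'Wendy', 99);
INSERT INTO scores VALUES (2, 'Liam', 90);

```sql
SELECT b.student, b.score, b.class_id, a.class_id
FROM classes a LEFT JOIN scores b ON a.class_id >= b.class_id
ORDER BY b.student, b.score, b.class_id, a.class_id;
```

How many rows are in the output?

35

LEFT JOIN keeps every row from `classes`; unmatched rows get NULL for `scores`'s columns.
Matching on a.class_id >= b.class_id. A NULL in a compared column never satisfies the condition.
- a row (class_id=4): matches 2 b row(s) → 2 output row(s).
- a row (class_id=5): matches 6 b row(s) → 6 output row(s).
- a row (class_id=6): matches 7 b row(s) → 7 output row(s).
- a row (class_id=6): matches 7 b row(s) → 7 output row(s).
- a row (class_id=6): matches 7 b row(s) → 7 output row(s).
- a row (class_id=5): matches 6 b row(s) → 6 output row(s).
Total: 35 rows.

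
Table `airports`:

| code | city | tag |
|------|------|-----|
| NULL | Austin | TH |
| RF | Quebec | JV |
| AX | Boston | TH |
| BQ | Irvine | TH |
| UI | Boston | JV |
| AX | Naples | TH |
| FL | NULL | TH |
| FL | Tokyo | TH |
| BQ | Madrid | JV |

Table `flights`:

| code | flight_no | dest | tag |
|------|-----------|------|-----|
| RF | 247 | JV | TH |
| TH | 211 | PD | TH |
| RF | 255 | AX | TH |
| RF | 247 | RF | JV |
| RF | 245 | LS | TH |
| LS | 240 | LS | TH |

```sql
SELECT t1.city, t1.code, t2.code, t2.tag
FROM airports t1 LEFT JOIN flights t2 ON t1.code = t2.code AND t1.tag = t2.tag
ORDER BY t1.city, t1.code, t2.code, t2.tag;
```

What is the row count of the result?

9

LEFT JOIN keeps every row from `airports`; unmatched rows get NULL for `flights`'s columns.
Matching on t1.code = t2.code AND t1.tag = t2.tag. A NULL in a compared column never satisfies the condition.
Matched pairs: 1; unmatched t1 rows kept: 8.
Total: 1 matched + 8 padded = 9 rows.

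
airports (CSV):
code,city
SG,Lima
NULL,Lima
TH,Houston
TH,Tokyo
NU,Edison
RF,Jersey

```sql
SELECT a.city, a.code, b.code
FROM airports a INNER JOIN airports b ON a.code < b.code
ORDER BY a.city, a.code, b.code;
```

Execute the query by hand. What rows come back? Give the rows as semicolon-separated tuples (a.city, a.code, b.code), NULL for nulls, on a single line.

(Edison, NU, RF); (Edison, NU, SG); (Edison, NU, TH); (Edison, NU, TH); (Jersey, RF, SG); (Jersey, RF, TH); (Jersey, RF, TH); (Lima, SG, TH); (Lima, SG, TH)

INNER JOIN keeps only pairs where the ON condition holds.
Matching on a.code < b.code. A NULL in a compared column never satisfies the condition.
- a[0] code=SG → 2 match(es) in b → 2 row(s).
- a[1] code=NULL → no match; dropped.
- a[2] code=TH → no match; dropped.
- a[3] code=TH → no match; dropped.
- a[4] code=NU → 4 match(es) in b → 4 row(s).
- a[5] code=RF → 3 match(es) in b → 3 row(s).
After projecting and ordering:
a.city | a.code | b.code
Edison | NU | RF
Edison | NU | SG
Edison | NU | TH
Edison | NU | TH
Jersey | RF | SG
Jersey | RF | TH
Jersey | RF | TH
Lima | SG | TH
Lima | SG | TH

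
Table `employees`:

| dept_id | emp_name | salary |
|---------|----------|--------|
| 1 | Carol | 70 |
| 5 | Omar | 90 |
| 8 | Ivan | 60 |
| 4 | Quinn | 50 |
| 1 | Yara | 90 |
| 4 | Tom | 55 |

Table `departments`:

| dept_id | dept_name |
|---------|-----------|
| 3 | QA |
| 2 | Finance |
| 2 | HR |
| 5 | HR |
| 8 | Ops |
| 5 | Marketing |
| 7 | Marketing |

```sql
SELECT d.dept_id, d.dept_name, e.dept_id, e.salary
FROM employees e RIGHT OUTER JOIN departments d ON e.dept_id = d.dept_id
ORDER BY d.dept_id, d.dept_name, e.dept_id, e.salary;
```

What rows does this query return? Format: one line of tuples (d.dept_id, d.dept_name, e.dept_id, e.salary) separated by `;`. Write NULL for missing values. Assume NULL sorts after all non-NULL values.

RIGHT JOIN keeps every row from `departments`; unmatched rows get NULL for `employees`'s columns.
Matching on e.dept_id = d.dept_id.
- e[0] dept_id=1 → no match.
- e[1] dept_id=5 → 2 match(es) in d → 2 row(s).
- e[2] dept_id=8 → 1 match(es) in d → 1 row(s).
- e[3] dept_id=4 → no match.
- e[4] dept_id=1 → no match.
- e[5] dept_id=4 → no match.
- 4 row(s) from d found no e partner → padded with NULL.
After projecting and ordering:
d.dept_id | d.dept_name | e.dept_id | e.salary
2 | Finance | NULL | NULL
2 | HR | NULL | NULL
3 | QA | NULL | NULL
5 | HR | 5 | 90
5 | Marketing | 5 | 90
7 | Marketing | NULL | NULL
8 | Ops | 8 | 60

(2, Finance, NULL, NULL); (2, HR, NULL, NULL); (3, QA, NULL, NULL); (5, HR, 5, 90); (5, Marketing, 5, 90); (7, Marketing, NULL, NULL); (8, Ops, 8, 60)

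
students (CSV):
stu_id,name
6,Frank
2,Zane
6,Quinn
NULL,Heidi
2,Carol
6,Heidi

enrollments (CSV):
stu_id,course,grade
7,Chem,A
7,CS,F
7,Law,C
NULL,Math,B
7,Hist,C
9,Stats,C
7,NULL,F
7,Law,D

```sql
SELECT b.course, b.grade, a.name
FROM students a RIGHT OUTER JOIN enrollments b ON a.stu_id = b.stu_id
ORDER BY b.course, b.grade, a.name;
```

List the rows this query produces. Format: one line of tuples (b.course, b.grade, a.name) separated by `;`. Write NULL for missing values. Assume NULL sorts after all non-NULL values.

RIGHT JOIN keeps every row from `enrollments`; unmatched rows get NULL for `students`'s columns.
Matching on a.stu_id = b.stu_id. A NULL in a compared column never satisfies the condition.
- a[0] stu_id=6 → no match.
- a[1] stu_id=2 → no match.
- a[2] stu_id=6 → no match.
- a[3] stu_id=NULL → no match.
- a[4] stu_id=2 → no match.
- a[5] stu_id=6 → no match.
- 8 b row(s) had no a match → kept, a columns NULL.
After projecting and ordering:
b.course | b.grade | a.name
CS | F | NULL
Chem | A | NULL
Hist | C | NULL
Law | C | NULL
Law | D | NULL
Math | B | NULL
Stats | C | NULL
NULL | F | NULL

(CS, F, NULL); (Chem, A, NULL); (Hist, C, NULL); (Law, C, NULL); (Law, D, NULL); (Math, B, NULL); (Stats, C, NULL); (NULL, F, NULL)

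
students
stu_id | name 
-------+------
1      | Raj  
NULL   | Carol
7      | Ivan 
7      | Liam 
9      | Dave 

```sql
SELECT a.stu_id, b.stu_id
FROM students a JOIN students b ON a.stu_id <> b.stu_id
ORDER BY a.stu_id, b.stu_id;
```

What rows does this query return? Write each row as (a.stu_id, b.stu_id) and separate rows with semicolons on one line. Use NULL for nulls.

(1, 7); (1, 7); (1, 9); (7, 1); (7, 1); (7, 9); (7, 9); (9, 1); (9, 7); (9, 7)

INNER JOIN keeps only pairs where the ON condition holds.
Matching on a.stu_id <> b.stu_id. A NULL in a compared column never satisfies the condition.
- a[0] stu_id=1 → 3 match(es) in b → 3 row(s).
- a[1] stu_id=NULL → no match; dropped.
- a[2] stu_id=7 → 2 match(es) in b → 2 row(s).
- a[3] stu_id=7 → 2 match(es) in b → 2 row(s).
- a[4] stu_id=9 → 3 match(es) in b → 3 row(s).
After projecting and ordering:
a.stu_id | b.stu_id
1 | 7
1 | 7
1 | 9
7 | 1
7 | 1
7 | 9
7 | 9
9 | 1
9 | 7
9 | 7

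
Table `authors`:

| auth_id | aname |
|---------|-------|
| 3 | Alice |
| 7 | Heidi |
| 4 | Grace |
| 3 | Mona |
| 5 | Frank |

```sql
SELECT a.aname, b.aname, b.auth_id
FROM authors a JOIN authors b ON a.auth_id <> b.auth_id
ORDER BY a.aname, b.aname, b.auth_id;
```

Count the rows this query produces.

18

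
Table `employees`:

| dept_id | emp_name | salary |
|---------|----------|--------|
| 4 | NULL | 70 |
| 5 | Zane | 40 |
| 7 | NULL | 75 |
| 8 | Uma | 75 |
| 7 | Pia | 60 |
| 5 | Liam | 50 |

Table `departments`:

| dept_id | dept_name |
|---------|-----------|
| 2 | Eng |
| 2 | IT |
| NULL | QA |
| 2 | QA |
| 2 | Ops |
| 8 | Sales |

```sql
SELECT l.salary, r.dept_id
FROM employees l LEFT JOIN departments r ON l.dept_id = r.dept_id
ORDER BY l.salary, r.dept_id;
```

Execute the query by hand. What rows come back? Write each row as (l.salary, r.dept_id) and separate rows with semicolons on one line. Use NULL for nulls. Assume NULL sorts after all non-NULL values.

(40, NULL); (50, NULL); (60, NULL); (70, NULL); (75, 8); (75, NULL)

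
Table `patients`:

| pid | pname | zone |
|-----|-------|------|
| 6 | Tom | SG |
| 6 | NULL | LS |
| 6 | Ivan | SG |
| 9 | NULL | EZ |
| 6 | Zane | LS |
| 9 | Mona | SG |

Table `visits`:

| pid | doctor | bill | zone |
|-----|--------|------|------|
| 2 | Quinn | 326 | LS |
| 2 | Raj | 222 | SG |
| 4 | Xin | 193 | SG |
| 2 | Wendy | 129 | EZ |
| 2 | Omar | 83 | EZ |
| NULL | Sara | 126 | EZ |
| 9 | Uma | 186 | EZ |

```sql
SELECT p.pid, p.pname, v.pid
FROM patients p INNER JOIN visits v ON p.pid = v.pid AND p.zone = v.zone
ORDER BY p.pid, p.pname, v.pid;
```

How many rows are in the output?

INNER JOIN keeps only pairs where the ON condition holds.
Matching on p.pid = v.pid AND p.zone = v.zone. A NULL in a compared column never satisfies the condition.
- pid=6, zone=SG: no matching v row, dropped.
- pid=6, zone=LS: no matching v row, dropped.
- pid=6, zone=SG: no matching v row, dropped.
- pid=9, zone=EZ: 1 matching v row(s), so 1 row(s) emitted.
- pid=6, zone=LS: no matching v row, dropped.
- pid=9, zone=SG: no matching v row, dropped.
Total: 1 rows.

1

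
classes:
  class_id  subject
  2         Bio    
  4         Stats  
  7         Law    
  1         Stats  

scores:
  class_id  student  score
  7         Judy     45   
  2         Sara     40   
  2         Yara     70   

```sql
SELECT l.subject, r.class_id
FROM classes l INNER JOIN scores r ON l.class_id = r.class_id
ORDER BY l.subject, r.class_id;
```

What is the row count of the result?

3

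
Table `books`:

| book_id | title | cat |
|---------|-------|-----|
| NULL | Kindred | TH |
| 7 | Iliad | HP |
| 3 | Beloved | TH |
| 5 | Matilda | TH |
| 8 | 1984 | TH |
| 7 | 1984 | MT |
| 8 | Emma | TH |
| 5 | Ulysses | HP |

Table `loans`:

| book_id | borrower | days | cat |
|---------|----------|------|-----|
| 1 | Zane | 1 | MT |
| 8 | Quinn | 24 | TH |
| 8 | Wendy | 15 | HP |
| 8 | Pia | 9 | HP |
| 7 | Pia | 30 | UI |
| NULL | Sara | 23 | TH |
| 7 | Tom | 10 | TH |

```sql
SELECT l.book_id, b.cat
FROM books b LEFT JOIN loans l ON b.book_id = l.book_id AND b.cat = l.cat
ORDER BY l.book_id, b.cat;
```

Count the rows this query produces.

8

LEFT JOIN keeps every row from `books`; unmatched rows get NULL for `loans`'s columns.
Matching on b.book_id = l.book_id AND b.cat = l.cat. A NULL in a compared column never satisfies the condition.
- b row (book_id=NULL, cat=TH): no match → kept, l columns NULL.
- b row (book_id=7, cat=HP): no match → kept, l columns NULL.
- b row (book_id=3, cat=TH): no match → kept, l columns NULL.
- b row (book_id=5, cat=TH): no match → kept, l columns NULL.
- b row (book_id=8, cat=TH): matches 1 l row(s) → 1 output row(s).
- b row (book_id=7, cat=MT): no match → kept, l columns NULL.
- b row (book_id=8, cat=TH): matches 1 l row(s) → 1 output row(s).
- b row (book_id=5, cat=HP): no match → kept, l columns NULL.
Total: 2 matched + 6 padded = 8 rows.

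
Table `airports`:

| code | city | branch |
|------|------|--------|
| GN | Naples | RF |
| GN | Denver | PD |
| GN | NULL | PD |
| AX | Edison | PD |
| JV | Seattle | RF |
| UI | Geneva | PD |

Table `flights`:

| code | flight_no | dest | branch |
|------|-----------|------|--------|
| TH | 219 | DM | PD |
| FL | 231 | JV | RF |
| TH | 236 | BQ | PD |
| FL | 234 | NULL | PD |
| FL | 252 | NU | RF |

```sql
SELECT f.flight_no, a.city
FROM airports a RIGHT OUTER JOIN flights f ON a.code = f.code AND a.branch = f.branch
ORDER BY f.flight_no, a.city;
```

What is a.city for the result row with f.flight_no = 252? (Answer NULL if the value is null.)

RIGHT JOIN keeps every row from `flights`; unmatched rows get NULL for `airports`'s columns.
Matching on a.code = f.code AND a.branch = f.branch.
- a (code=GN, branch=RF) has no partner in f.
- a (code=GN, branch=PD) has no partner in f.
- a (code=GN, branch=PD) has no partner in f.
- a (code=AX, branch=PD) has no partner in f.
- a (code=JV, branch=RF) has no partner in f.
- a (code=UI, branch=PD) has no partner in f.
- plus 5 unmatched f row(s), each kept with NULL a columns.

NULL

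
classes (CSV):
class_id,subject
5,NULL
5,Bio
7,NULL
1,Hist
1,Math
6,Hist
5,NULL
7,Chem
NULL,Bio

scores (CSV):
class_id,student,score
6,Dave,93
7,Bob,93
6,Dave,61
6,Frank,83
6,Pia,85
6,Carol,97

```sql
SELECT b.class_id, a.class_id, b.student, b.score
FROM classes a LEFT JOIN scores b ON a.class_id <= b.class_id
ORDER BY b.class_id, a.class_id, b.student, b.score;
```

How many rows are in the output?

39

LEFT JOIN keeps every row from `classes`; unmatched rows get NULL for `scores`'s columns.
Matching on a.class_id <= b.class_id. A NULL in a compared column never satisfies the condition.
Matched pairs: 38; unmatched a rows kept: 1.
Total: 38 matched + 1 padded = 39 rows.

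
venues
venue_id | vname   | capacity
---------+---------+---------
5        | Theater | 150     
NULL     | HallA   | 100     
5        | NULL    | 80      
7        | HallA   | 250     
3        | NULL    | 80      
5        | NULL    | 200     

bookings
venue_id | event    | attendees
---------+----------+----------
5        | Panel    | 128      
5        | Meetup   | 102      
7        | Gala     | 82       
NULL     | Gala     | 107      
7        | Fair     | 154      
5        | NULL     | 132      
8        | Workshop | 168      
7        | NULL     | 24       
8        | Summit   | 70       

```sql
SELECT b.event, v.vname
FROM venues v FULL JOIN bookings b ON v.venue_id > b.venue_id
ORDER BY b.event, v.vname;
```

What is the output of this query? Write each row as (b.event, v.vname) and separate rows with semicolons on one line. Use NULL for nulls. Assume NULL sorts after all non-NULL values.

(Fair, NULL); (Gala, NULL); (Gala, NULL); (Meetup, HallA); (Panel, HallA); (Summit, NULL); (Workshop, NULL); (NULL, HallA); (NULL, HallA); (NULL, Theater); (NULL, NULL); (NULL, NULL); (NULL, NULL); (NULL, NULL)

FULL OUTER JOIN keeps every row from both sides; unmatched rows get NULL for the other side's columns.
Matching on v.venue_id > b.venue_id. A NULL in a compared column never satisfies the condition.
- v (venue_id=5) has no partner → padded with NULL.
- v (venue_id=NULL) has no partner → padded with NULL.
- v (venue_id=5) has no partner → padded with NULL.
- v (venue_id=7) pairs with 3 row(s) of b.
- v (venue_id=3) has no partner → padded with NULL.
- v (venue_id=5) has no partner → padded with NULL.
- 6 b row(s) had no v match → kept, v columns NULL.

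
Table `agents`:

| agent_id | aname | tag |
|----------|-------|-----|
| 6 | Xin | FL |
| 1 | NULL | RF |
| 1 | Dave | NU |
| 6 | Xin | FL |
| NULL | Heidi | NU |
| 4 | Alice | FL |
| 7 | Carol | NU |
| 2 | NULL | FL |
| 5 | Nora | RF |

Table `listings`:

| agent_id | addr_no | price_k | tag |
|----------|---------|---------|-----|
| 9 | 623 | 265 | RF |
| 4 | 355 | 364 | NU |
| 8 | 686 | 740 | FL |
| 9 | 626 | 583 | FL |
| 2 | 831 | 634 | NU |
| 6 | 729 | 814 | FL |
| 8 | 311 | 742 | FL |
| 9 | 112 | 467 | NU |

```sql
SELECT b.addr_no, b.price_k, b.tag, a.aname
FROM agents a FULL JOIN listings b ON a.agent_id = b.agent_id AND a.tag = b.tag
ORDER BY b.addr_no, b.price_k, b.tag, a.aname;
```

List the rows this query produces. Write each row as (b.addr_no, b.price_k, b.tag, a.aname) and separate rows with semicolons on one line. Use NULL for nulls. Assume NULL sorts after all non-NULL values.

(112, 467, NU, NULL); (311, 742, FL, NULL); (355, 364, NU, NULL); (623, 265, RF, NULL); (626, 583, FL, NULL); (686, 740, FL, NULL); (729, 814, FL, Xin); (729, 814, FL, Xin); (831, 634, NU, NULL); (NULL, NULL, NULL, Alice); (NULL, NULL, NULL, Carol); (NULL, NULL, NULL, Dave); (NULL, NULL, NULL, Heidi); (NULL, NULL, NULL, Nora); (NULL, NULL, NULL, NULL); (NULL, NULL, NULL, NULL)

FULL OUTER JOIN keeps every row from both sides; unmatched rows get NULL for the other side's columns.
Matching on a.agent_id = b.agent_id AND a.tag = b.tag. A NULL in a compared column never satisfies the condition.
Matched pairs: 2; unmatched a rows kept: 7; unmatched b rows kept: 7.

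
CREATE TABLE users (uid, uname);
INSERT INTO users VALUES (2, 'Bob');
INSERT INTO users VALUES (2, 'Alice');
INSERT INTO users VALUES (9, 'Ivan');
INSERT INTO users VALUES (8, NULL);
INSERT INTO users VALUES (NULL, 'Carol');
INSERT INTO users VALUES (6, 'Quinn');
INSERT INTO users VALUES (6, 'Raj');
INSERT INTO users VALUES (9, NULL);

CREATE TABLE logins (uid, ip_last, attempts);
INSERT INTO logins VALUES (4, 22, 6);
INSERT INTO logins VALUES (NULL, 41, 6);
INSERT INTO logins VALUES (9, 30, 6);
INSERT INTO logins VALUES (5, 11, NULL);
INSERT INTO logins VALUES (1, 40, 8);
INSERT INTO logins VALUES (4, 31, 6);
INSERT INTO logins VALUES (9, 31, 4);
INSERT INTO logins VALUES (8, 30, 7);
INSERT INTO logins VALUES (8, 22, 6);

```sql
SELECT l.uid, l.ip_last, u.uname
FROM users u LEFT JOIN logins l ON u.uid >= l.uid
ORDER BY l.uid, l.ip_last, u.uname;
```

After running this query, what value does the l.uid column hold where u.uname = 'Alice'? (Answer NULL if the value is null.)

LEFT JOIN keeps every row from `users`; unmatched rows get NULL for `logins`'s columns.
Matching on u.uid >= l.uid. A NULL in a compared column never satisfies the condition.
- uid=2: 1 matching l row(s), so 1 row(s) emitted.
- uid=2: 1 matching l row(s), so 1 row(s) emitted.
- uid=9: 8 matching l row(s), so 8 row(s) emitted.
- uid=8: 6 matching l row(s), so 6 row(s) emitted.
- uid=NULL: no l row matches, row kept with l columns NULL.
- uid=6: 4 matching l row(s), so 4 row(s) emitted.
- uid=6: 4 matching l row(s), so 4 row(s) emitted.
- uid=9: 8 matching l row(s), so 8 row(s) emitted.

1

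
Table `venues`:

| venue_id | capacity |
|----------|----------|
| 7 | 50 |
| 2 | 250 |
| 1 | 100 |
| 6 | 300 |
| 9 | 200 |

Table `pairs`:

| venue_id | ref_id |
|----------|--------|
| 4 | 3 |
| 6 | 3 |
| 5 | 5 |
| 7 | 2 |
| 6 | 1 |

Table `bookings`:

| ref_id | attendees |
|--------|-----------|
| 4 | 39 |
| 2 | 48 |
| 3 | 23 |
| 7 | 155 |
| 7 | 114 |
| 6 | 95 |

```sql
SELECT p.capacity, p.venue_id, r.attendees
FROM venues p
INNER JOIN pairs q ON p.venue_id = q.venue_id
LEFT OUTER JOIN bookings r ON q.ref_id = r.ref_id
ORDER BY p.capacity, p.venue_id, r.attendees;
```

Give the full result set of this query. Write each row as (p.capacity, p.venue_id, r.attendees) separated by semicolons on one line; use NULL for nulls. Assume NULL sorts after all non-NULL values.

Joins associate left-to-right: venues INNER JOIN pairs on venue_id gives 3 intermediate row(s).
Then LEFT JOIN `bookings r` on ref_id: each of those 3 rows is kept; rows whose q.ref_id has no match in r get NULL for r's columns.

(50, 7, 48); (300, 6, 23); (300, 6, NULL)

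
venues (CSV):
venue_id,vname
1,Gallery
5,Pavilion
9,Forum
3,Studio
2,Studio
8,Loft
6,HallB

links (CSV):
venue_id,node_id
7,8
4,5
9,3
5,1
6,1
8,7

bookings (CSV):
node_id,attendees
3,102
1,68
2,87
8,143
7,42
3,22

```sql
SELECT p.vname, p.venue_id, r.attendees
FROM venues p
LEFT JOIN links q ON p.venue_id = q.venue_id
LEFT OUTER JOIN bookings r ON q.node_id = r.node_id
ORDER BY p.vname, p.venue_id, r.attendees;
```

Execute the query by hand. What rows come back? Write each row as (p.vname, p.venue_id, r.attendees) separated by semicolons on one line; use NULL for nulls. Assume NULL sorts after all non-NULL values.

(Forum, 9, 22); (Forum, 9, 102); (Gallery, 1, NULL); (HallB, 6, 68); (Loft, 8, 42); (Pavilion, 5, 68); (Studio, 2, NULL); (Studio, 3, NULL)

Step 1 — p LEFT JOIN q on venue_id → 7 row(s).
Then LEFT JOIN `bookings r` on node_id: each of those 7 rows is kept; rows whose q.node_id has no match in r get NULL for r's columns.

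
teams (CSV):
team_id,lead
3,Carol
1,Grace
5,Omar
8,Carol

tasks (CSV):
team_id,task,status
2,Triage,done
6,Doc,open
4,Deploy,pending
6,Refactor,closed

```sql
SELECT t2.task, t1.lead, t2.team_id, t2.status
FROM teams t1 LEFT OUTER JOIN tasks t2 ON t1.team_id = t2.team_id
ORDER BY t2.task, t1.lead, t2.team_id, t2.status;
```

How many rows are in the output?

4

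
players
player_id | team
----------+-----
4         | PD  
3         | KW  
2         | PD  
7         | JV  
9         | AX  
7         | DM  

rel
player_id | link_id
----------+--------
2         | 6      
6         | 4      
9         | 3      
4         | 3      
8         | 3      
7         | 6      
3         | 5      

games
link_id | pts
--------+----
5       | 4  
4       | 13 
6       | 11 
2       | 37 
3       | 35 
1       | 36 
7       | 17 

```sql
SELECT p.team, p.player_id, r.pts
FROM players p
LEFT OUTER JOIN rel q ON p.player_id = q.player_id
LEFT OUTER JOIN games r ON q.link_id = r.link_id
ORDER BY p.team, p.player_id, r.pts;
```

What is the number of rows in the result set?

6

Step 1 — p LEFT JOIN q on player_id → 6 row(s).
Then LEFT JOIN `games r` on link_id: each of those 6 rows is kept; rows whose q.link_id has no match in r get NULL for r's columns.
Result: 6 row(s).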